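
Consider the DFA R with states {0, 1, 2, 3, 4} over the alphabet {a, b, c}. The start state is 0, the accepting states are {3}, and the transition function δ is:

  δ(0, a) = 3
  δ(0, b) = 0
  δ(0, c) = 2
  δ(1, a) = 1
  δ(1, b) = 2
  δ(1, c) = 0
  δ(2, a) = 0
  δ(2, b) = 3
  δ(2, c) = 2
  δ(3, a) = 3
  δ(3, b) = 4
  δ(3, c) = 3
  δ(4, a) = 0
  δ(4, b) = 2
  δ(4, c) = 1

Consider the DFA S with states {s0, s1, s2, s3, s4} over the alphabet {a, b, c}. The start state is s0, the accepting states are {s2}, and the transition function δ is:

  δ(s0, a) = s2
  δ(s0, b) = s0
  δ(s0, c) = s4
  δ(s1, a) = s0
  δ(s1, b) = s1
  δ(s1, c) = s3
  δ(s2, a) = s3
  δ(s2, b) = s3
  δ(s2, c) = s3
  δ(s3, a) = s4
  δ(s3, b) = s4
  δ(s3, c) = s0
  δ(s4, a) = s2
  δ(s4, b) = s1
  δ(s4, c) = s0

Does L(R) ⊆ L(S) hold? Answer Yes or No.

The string aa is in L(R) but not in L(S).
So L(R) ⊄ L(S).

No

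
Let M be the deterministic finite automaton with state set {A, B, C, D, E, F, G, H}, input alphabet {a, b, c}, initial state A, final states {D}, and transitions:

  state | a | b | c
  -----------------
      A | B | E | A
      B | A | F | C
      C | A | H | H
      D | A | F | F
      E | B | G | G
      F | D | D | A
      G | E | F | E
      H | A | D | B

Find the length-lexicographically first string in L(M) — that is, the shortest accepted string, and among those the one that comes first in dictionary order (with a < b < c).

A breadth-first search from A reaches an accepting state first via the path A → B → F → D on input aba.
No string of length < 3 is accepted (BFS exhausts all shorter strings without reaching an accepting state), and aba is the lexicographically least accepting string of length 3.

aba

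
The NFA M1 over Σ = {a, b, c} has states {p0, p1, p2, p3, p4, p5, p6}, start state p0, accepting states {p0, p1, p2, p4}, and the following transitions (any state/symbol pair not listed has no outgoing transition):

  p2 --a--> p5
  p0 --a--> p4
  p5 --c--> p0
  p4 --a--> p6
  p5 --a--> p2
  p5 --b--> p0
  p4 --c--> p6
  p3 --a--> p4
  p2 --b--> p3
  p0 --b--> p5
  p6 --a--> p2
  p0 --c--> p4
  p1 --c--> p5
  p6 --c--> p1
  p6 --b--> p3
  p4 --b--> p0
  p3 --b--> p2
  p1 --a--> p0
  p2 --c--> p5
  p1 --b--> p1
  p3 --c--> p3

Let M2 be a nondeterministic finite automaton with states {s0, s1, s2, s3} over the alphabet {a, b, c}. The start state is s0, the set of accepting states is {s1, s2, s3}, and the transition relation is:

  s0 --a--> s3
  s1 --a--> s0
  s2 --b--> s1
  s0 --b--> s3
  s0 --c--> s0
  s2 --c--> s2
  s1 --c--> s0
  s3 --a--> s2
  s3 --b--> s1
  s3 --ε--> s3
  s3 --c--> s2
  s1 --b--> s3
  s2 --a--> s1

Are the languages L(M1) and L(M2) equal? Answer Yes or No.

No

The empty string ε is accepted by M1 but rejected by M2.
So L(M1) ≠ L(M2).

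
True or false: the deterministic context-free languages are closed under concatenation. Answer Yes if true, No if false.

Take L₁ = {ε, c} (finite, hence regular and DCFL) and L₂ = {c aⁿbⁿ : n≥0} ∪ {cc aⁿb²ⁿ : n≥0} (a DCFL: the number of leading c's tells the DPDA whether to pop one stack symbol per b or per two b's). Then L₁L₂ ∩ cca⁺b* = {cc aⁿbⁿ : n≥1} ∪ {cc aⁿb²ⁿ : n≥1}. If L₁L₂ were a DCFL, so would be this intersection with a regular set, and a DPDA for it started from its configuration after reading cc would accept {aⁿbⁿ : n≥1} ∪ {aⁿb²ⁿ : n≥1}, which no deterministic PDA accepts (a DPDA for it would have a single run on aⁿb²ⁿ, accepting after the prefix aⁿbⁿ and accepting again after n more b's; an ordinary PDA that simulates it on a's and b's and, at any moment when it is accepting, may switch to reading only a fresh letter d while feeding each d to the simulation as a b, would accept aⁱbʲdᵏ (k≥1) exactly when both aⁱbʲ and aⁱbʲ⁺ᵏ are in the language, i.e. its language intersected with the regular set a*b*d⁺ would be exactly {aⁿbⁿdⁿ : n≥1} — impossible, since context-free languages are closed under intersection with regular sets and {aⁿbⁿdⁿ} is not context-free). Hence L₁L₂ is not a DCFL.

No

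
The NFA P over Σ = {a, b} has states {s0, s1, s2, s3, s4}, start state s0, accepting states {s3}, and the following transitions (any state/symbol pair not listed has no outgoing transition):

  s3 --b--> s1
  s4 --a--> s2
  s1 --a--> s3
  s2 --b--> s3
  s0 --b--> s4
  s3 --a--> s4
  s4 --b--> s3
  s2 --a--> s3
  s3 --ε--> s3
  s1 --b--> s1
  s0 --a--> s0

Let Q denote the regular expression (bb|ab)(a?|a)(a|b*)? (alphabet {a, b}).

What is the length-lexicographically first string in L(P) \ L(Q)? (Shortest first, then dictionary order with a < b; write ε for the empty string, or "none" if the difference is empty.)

The string baa is accepted by P but not by Q.
No shorter string lies in the difference, and baa is the lexicographically first length-3 string in L(P) \ L(Q).

baa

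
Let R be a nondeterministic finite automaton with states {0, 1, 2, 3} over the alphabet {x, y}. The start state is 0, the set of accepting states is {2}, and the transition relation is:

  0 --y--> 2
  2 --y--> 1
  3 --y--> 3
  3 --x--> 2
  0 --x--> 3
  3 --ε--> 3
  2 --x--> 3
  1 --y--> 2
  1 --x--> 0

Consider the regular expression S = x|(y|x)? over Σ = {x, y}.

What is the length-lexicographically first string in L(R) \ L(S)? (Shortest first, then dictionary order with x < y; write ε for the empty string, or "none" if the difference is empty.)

xx

The string xx is accepted by R but not by S.
No shorter string lies in the difference, and xx is the lexicographically first length-2 string in L(R) \ L(S).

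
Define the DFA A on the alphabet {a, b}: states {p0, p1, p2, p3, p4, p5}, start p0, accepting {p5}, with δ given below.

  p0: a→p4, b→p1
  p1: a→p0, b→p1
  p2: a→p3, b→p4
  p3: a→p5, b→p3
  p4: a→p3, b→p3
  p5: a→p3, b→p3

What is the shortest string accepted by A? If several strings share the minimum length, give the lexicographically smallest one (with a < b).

A breadth-first search from p0 reaches an accepting state first via the path p0 → p4 → p3 → p5 on input aaa.
No string of length < 3 is accepted (BFS exhausts all shorter strings without reaching an accepting state), and aaa is the lexicographically least accepting string of length 3.

aaa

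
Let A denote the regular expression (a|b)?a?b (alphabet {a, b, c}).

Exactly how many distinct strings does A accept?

The expression has no Kleene star, so L(A) is finite. Expanding the alternatives gives {b, ab, bb, aab, bab}.
That is 1 of length 1, 2 of length 2, 2 of length 3: 5 strings in all.

5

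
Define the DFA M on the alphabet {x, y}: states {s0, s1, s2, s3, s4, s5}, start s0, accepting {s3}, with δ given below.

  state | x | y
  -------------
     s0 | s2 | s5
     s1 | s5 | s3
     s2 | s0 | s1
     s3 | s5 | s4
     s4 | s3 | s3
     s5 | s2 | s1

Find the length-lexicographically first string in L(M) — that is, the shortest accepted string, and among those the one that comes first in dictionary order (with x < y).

A breadth-first search from s0 reaches an accepting state first via the path s0 → s2 → s1 → s3 on input xyy.
No string of length < 3 is accepted (BFS exhausts all shorter strings without reaching an accepting state), and xyy is the lexicographically least accepting string of length 3.

xyy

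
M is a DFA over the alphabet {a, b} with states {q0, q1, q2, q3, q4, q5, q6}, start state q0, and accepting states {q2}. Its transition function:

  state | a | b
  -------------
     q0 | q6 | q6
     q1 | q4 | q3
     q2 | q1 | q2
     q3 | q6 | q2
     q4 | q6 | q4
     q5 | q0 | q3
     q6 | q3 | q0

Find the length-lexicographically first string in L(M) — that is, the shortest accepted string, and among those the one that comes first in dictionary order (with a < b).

aab

A breadth-first search from q0 reaches an accepting state first via the path q0 → q6 → q3 → q2 on input aab.
No string of length < 3 is accepted (BFS exhausts all shorter strings without reaching an accepting state), and aab is the lexicographically least accepting string of length 3.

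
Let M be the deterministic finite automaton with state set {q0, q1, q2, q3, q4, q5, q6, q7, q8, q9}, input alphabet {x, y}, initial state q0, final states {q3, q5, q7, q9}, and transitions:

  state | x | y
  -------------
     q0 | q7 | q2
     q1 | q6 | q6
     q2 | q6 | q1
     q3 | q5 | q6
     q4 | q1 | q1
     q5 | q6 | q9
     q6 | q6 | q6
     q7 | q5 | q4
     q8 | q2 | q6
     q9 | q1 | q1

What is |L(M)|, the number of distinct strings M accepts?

The useful subgraph on states {q0, q5, q7, q9} is acyclic, so L(M) is finite; the longest accepting path visits 4 useful states, giving maximum string length 3.
Counting accepting paths from q0 by length: 1 of length 1, 1 of length 2, 1 of length 3. Total 3.

3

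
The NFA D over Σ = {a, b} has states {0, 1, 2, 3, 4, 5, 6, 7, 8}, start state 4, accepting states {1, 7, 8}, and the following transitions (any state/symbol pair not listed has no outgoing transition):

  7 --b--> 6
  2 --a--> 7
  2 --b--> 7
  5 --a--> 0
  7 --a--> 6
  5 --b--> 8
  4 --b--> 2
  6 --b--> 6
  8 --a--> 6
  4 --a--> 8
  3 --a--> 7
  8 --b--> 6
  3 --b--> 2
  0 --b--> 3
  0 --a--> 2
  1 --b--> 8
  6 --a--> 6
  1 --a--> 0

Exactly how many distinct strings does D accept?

3

The useful subgraph on states {2, 4, 7, 8} is acyclic, so L(D) is finite; the longest accepting path visits 3 useful states, giving maximum string length 2.
Counting accepting paths from 4 by length: 1 of length 1, 2 of length 2. Total 3.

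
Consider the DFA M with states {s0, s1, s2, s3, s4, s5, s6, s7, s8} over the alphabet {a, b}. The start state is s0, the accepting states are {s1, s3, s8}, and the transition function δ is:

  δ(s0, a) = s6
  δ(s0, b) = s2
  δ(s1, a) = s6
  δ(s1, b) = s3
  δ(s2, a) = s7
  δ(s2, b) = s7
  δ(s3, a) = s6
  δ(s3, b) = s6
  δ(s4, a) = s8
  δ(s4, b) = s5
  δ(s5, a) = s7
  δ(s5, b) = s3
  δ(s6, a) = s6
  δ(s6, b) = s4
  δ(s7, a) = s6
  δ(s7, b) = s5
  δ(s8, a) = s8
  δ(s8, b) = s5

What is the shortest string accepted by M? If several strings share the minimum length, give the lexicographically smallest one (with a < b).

A breadth-first search from s0 reaches an accepting state first via the path s0 → s6 → s4 → s8 on input aba.
No string of length < 3 is accepted (BFS exhausts all shorter strings without reaching an accepting state), and aba is the lexicographically least accepting string of length 3.

aba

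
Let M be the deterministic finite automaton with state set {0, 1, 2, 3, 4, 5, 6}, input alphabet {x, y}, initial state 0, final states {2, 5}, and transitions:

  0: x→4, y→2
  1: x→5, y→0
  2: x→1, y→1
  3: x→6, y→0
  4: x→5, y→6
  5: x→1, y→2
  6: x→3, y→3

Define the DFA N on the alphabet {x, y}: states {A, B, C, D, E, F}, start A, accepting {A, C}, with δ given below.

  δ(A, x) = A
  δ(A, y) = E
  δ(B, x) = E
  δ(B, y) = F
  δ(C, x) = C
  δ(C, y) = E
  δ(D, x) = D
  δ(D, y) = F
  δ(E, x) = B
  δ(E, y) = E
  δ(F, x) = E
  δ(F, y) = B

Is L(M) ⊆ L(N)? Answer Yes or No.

No

The string y is in L(M) but not in L(N).
So L(M) ⊄ L(N).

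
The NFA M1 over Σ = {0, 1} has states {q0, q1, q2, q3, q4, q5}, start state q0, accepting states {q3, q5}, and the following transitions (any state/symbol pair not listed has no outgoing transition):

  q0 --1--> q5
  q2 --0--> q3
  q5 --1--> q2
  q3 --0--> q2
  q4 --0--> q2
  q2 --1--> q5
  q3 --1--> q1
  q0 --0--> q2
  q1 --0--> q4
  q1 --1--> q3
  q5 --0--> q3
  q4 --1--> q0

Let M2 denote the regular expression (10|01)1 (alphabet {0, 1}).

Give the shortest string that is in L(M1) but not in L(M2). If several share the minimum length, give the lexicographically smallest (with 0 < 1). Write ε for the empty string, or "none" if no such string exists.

The string 1 is accepted by M1 but not by M2.
No shorter string lies in the difference, and 1 is the lexicographically first length-1 string in L(M1) \ L(M2).

1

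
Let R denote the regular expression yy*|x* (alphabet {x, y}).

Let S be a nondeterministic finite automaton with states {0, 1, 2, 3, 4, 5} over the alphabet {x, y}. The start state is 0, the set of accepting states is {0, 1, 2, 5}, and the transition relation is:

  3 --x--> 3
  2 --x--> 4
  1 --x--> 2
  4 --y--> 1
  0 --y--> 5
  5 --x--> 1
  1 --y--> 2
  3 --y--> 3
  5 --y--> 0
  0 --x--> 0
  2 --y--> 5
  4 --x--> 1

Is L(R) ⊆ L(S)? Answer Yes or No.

Yes

Converting the expression R to a DFA (subset construction, then merging equivalent states) gives the minimal DFA with states {r0, r1, r2, r3}, start state r0, accepting states {r0, r1, r2} and transitions r0: x→r1, y→r2; r1: x→r1, y→r3; r2: x→r3, y→r2; r3: x→r3, y→r3.
Exploring the product automaton R × S from the start pair (r0, 0), following both machines on each input symbol, reaches 9 state pairs: (r0, 0), (r1, 0), (r2, 5), (r3, 5), (r3, 1), (r2, 0), (r3, 0), (r3, 2), (r3, 4).
R accepts in {r0, r1, r2} and S accepts in {0, 1, 2, 5}. The reachable pairs whose R-component is accepting are (r0, 0), (r1, 0), (r2, 5), (r2, 0); in each of them the S-component is accepting too, so the product for L(R) \ L(S) (R-component accepting, S-component rejecting) has no reachable accepting pair and the difference is empty.
Hence every string in L(R) is also in L(S).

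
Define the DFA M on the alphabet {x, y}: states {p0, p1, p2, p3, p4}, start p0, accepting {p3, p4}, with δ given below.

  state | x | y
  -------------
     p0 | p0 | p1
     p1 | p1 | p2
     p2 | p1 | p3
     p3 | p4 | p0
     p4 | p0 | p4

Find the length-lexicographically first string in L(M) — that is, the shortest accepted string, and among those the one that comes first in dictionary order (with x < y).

A breadth-first search from p0 reaches an accepting state first via the path p0 → p1 → p2 → p3 on input yyy.
No string of length < 3 is accepted (BFS exhausts all shorter strings without reaching an accepting state), and yyy is the lexicographically least accepting string of length 3.

yyy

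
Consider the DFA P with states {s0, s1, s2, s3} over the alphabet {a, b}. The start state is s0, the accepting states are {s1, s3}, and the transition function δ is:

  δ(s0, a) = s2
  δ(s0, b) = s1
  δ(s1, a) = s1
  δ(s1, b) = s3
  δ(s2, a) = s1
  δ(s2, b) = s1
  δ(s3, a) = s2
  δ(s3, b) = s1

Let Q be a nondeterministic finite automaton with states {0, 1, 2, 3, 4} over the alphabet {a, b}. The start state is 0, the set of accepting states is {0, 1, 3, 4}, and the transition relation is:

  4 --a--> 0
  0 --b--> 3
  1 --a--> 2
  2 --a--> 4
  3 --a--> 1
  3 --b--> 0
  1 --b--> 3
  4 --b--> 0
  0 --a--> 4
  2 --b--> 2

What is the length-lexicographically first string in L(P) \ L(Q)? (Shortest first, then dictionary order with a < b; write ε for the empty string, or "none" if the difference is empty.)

baa

The string baa is accepted by P but not by Q.
No shorter string lies in the difference, and baa is the lexicographically first length-3 string in L(P) \ L(Q).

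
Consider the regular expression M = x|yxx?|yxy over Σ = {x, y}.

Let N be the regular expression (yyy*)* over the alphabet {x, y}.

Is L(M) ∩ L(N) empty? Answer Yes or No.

Yes

Converting the expression M to a DFA (subset construction, then merging equivalent states) gives the minimal DFA with states {m0, m1, m2, m3, m4}, start state m0, accepting states {m1, m4} and transitions m0: x→m1, y→m2; m1: x→m3, y→m3; m2: x→m4, y→m3; m3: x→m3, y→m3; m4: x→m1, y→m1.
Converting the expression N to a DFA (subset construction, then merging equivalent states) gives the minimal DFA with states {n0, n1, n2, n3}, start state n0, accepting states {n0, n3} and transitions n0: x→n1, y→n2; n1: x→n1, y→n1; n2: x→n1, y→n3; n3: x→n1, y→n3.
Exploring the product automaton M × N from the start pair (m0, n0), following both machines on each input symbol, reaches 6 state pairs: (m0, n0), (m1, n1), (m2, n2), (m3, n1), (m4, n1), (m3, n3).
M accepts in {m1, m4} and N accepts in {n0, n3}; no reachable pair has both components accepting, so no string drives both machines to acceptance simultaneously and L(M) ∩ L(N) = ∅.
So no string is accepted by both, and the intersection is empty.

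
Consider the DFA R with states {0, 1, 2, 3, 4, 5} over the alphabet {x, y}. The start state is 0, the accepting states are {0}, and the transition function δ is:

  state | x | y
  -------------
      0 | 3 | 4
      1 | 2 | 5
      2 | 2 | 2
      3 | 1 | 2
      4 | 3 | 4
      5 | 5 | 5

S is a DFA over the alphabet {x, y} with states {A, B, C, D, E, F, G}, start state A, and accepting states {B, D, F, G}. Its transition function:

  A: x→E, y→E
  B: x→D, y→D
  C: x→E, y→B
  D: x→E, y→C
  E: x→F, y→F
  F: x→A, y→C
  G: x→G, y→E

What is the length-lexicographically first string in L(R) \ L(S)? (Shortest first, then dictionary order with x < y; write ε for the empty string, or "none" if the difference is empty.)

ε

The empty string ε is accepted by R but not by S.
Since ε is the unique shortest string, it is the required witness.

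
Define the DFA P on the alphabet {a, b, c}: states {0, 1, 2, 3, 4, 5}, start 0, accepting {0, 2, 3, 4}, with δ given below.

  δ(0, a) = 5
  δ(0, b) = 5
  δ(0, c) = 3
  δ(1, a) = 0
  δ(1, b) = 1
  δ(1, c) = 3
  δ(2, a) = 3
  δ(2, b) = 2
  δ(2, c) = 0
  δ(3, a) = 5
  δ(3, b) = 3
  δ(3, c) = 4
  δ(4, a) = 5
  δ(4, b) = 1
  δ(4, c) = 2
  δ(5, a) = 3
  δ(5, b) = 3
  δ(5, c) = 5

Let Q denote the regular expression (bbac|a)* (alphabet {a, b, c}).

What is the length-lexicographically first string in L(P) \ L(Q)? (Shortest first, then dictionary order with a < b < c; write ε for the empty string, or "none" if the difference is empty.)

The string c is accepted by P but not by Q.
No shorter string lies in the difference, and c is the lexicographically first length-1 string in L(P) \ L(Q).

c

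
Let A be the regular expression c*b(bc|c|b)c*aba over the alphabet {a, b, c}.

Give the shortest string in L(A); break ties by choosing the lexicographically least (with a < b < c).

By inspection of the expression, no string of length less than 5 matches, and bbaba is the lexicographically first match of length 5.

bbaba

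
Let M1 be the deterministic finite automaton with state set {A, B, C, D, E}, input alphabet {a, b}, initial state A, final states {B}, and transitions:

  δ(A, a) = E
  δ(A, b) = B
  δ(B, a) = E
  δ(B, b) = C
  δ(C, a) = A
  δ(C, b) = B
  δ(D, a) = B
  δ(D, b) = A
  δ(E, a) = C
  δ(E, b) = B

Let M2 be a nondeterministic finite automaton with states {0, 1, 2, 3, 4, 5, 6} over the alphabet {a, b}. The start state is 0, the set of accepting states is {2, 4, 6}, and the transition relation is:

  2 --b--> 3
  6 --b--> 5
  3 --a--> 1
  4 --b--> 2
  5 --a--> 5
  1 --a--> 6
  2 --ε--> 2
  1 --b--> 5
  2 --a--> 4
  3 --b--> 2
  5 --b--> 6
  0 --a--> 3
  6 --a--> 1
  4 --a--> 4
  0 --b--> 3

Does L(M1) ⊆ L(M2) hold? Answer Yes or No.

The string b is in L(M1) but not in L(M2).
So L(M1) ⊄ L(M2).

No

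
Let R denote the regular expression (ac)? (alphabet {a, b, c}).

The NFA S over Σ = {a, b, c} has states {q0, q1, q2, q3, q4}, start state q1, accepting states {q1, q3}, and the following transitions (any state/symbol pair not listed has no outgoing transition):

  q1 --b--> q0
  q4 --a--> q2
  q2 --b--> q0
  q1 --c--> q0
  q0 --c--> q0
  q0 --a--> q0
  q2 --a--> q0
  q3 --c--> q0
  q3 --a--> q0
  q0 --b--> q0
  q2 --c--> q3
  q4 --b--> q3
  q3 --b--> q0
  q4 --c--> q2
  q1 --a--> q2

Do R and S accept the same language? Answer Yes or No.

Converting the expression R to a DFA (subset construction, then merging equivalent states) gives the minimal DFA with states {r0, r1, r2, r3}, start state r0, accepting states {r0, r3} and transitions r0: a→r1, b→r2, c→r2; r1: a→r2, b→r2, c→r3; r2: a→r2, b→r2, c→r2; r3: a→r2, b→r2, c→r2.
Exploring the product automaton R × S from the start pair (r0, q1), following both machines on each input symbol, reaches 4 state pairs: (r0, q1), (r1, q2), (r2, q0), (r3, q3).
R accepts in {r0, r3} and S accepts in {q1, q3}. In every reachable pair the two components are either both accepting — (r0, q1), (r3, q3) — or both non-accepting, so no string is accepted by exactly one of the machines: L(R) \ L(S) and L(S) \ L(R) are both empty.
Hence every string is accepted by R iff it is accepted by S, and the two languages coincide.

Yes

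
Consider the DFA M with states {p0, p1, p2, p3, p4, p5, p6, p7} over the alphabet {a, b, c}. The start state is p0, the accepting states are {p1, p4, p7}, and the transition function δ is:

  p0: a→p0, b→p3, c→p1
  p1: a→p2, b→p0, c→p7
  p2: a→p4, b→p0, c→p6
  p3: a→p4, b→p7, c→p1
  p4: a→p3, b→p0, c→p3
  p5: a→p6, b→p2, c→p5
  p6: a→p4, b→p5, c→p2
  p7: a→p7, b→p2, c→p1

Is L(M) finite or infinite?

State p0 is reachable from the start and can reach an accepting state, and it lies on the cycle p0 → p0.
Traversing that cycle any number of times yields accepted strings of unbounded length, so the language is infinite.

infinite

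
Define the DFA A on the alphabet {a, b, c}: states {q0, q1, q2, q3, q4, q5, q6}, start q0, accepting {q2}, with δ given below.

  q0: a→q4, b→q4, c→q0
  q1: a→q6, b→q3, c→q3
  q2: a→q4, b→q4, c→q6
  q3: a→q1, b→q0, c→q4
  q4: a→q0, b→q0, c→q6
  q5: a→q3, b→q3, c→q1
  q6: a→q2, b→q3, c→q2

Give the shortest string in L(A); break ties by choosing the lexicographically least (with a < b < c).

A breadth-first search from q0 reaches an accepting state first via the path q0 → q4 → q6 → q2 on input aca.
No string of length < 3 is accepted (BFS exhausts all shorter strings without reaching an accepting state), and aca is the lexicographically least accepting string of length 3.

aca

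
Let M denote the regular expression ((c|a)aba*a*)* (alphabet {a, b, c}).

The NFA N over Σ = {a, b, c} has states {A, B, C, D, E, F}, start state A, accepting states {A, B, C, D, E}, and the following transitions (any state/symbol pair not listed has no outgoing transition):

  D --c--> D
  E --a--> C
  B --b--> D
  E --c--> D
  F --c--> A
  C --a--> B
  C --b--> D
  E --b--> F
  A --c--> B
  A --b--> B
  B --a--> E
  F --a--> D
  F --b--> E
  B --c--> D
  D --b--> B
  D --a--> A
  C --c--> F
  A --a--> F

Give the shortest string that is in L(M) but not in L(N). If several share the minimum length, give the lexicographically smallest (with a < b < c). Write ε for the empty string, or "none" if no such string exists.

cab

The string cab is accepted by M but not by N.
No shorter string lies in the difference, and cab is the lexicographically first length-3 string in L(M) \ L(N).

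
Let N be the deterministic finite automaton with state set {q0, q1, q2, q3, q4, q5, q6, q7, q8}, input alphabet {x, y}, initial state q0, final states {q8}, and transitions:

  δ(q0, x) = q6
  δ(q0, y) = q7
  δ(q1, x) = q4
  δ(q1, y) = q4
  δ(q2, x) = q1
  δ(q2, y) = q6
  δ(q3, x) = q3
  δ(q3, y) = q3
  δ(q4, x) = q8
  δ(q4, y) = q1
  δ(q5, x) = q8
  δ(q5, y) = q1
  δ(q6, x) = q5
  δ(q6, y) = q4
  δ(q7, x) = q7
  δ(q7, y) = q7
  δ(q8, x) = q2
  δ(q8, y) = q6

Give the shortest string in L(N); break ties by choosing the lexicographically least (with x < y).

xxx

A breadth-first search from q0 reaches an accepting state first via the path q0 → q6 → q5 → q8 on input xxx.
No string of length < 3 is accepted (BFS exhausts all shorter strings without reaching an accepting state), and xxx is the lexicographically least accepting string of length 3.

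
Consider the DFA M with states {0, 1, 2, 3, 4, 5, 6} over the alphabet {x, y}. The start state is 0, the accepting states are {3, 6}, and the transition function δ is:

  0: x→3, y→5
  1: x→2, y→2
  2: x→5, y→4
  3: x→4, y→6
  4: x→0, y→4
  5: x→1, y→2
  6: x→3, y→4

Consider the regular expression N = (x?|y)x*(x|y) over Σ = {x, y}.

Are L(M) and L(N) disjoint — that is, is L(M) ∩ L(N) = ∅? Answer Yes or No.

No

The string x is accepted by both M and N.
Hence L(M) ∩ L(N) ≠ ∅.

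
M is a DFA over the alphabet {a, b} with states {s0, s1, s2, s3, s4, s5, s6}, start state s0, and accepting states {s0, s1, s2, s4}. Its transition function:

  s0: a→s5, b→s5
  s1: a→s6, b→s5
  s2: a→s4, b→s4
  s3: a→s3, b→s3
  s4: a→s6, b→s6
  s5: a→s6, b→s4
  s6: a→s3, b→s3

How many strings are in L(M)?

The useful subgraph on states {s0, s4, s5} is acyclic, so L(M) is finite; the longest accepting path visits 3 useful states, giving maximum string length 2.
Counting accepting paths from s0 by length: 1 of length 0, 2 of length 2. Total 3.

3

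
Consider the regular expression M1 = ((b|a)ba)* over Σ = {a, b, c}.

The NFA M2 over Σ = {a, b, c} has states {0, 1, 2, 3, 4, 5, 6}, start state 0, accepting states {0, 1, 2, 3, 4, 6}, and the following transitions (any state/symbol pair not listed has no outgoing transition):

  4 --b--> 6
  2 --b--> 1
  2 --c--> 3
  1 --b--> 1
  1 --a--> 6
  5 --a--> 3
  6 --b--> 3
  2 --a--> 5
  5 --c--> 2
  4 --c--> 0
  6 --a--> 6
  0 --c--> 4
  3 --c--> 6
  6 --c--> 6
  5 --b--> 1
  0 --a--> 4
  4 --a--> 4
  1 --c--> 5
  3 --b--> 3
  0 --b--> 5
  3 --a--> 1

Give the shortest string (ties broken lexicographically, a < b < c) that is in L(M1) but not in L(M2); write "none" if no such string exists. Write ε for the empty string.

Converting the expression M1 to a DFA (subset construction, then merging equivalent states) gives the minimal DFA with states {r0, r1, r2, r3}, start state r0, accepting states {r0} and transitions r0: a→r1, b→r1, c→r2; r1: a→r2, b→r3, c→r2; r2: a→r2, b→r2, c→r2; r3: a→r0, b→r2, c→r2.
Exploring the product automaton M1 × M2 from the start pair (r0, 0), following both machines on each input symbol, reaches 18 state pairs: (r0, 0), (r1, 4), (r1, 5), (r2, 4), (r3, 6), (r2, 0), (r2, 3), (r3, 1), (r2, 2), (r2, 6), (r0, 6), (r2, 5), (r2, 1), (r1, 6), (r1, 3), (r3, 3), (r0, 1), (r1, 1).
M1 accepts in {r0} and M2 accepts in {0, 1, 2, 3, 4, 6}. The reachable pairs whose M1-component is accepting are (r0, 0), (r0, 6), (r0, 1); in each of them the M2-component is accepting too, so the product for L(M1) \ L(M2) (M1-component accepting, M2-component rejecting) has no reachable accepting pair and the difference is empty.
So every string accepted by M1 is also accepted by M2: L(M1) \ L(M2) = ∅ and there is no such string.

none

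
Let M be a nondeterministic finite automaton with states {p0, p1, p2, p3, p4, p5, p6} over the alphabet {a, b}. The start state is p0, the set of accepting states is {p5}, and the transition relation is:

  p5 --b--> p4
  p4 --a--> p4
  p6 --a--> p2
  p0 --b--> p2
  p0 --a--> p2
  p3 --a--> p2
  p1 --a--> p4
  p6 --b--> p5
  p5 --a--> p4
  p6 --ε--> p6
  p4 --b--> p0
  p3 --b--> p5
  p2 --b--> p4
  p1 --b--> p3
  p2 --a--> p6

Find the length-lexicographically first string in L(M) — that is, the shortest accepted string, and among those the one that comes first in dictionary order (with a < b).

A breadth-first search from p0 reaches an accepting state first via the path p0 → p2 → p6 → p5 on input aab.
No string of length < 3 is accepted (BFS exhausts all shorter strings without reaching an accepting state), and aab is the lexicographically least accepting string of length 3.

aab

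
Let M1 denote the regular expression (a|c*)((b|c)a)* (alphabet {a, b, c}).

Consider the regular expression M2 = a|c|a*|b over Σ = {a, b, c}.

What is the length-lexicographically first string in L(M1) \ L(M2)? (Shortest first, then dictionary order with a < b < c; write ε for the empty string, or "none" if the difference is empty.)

ba

The string ba is accepted by M1 but not by M2.
No shorter string lies in the difference, and ba is the lexicographically first length-2 string in L(M1) \ L(M2).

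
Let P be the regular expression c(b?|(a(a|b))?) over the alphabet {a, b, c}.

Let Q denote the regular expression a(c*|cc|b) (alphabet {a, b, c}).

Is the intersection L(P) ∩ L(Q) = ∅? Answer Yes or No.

Yes

Converting the expression P to a DFA (subset construction, then merging equivalent states) gives the minimal DFA with states {p0, p1, p2, p3, p4}, start state p0, accepting states {p2, p4} and transitions p0: a→p1, b→p1, c→p2; p1: a→p1, b→p1, c→p1; p2: a→p3, b→p4, c→p1; p3: a→p4, b→p4, c→p1; p4: a→p1, b→p1, c→p1.
Converting the expression Q to a DFA (subset construction, then merging equivalent states) gives the minimal DFA with states {q0, q1, q2, q3, q4}, start state q0, accepting states {q1, q3, q4} and transitions q0: a→q1, b→q2, c→q2; q1: a→q2, b→q3, c→q4; q2: a→q2, b→q2, c→q2; q3: a→q2, b→q2, c→q2; q4: a→q2, b→q2, c→q4.
Exploring the product automaton P × Q from the start pair (p0, q0), following both machines on each input symbol, reaches 8 state pairs: (p0, q0), (p1, q1), (p1, q2), (p2, q2), (p1, q3), (p1, q4), (p3, q2), (p4, q2).
P accepts in {p2, p4} and Q accepts in {q1, q3, q4}; no reachable pair has both components accepting, so no string drives both machines to acceptance simultaneously and L(P) ∩ L(Q) = ∅.
So no string is accepted by both, and the intersection is empty.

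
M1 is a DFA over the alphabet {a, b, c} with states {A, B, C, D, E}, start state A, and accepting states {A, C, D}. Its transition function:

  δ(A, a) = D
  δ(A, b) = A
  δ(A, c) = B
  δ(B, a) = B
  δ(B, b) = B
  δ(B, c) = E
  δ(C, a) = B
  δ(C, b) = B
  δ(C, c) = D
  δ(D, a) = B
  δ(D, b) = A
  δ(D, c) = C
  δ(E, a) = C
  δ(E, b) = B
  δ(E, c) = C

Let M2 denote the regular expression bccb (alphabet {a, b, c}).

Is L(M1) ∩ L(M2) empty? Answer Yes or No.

Converting the expression M2 to a DFA (subset construction, then merging equivalent states) gives the minimal DFA with states {r0, r1, r2, r3, r4, r5}, start state r0, accepting states {r5} and transitions r0: a→r1, b→r2, c→r1; r1: a→r1, b→r1, c→r1; r2: a→r1, b→r1, c→r3; r3: a→r1, b→r1, c→r4; r4: a→r1, b→r5, c→r1; r5: a→r1, b→r1, c→r1.
Exploring the product automaton M1 × M2 from the start pair (A, r0), following both machines on each input symbol, reaches 10 state pairs: (A, r0), (D, r1), (A, r2), (B, r1), (A, r1), (C, r1), (B, r3), (E, r1), (E, r4), (B, r5).
M1 accepts in {A, C, D} and M2 accepts in {r5}; no reachable pair has both components accepting, so no string drives both machines to acceptance simultaneously and L(M1) ∩ L(M2) = ∅.
So no string is accepted by both, and the intersection is empty.

Yes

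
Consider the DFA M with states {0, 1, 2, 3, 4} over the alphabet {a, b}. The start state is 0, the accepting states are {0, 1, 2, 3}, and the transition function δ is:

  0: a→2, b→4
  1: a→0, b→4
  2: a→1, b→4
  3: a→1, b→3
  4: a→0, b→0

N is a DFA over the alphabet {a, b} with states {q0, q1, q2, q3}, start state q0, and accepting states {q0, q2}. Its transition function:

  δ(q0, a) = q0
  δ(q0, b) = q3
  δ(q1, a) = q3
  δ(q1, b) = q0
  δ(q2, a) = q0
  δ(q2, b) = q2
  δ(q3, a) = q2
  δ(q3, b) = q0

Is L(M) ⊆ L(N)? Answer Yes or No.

Exploring the product automaton M × N from the start pair (0, q0), following both machines on each input symbol, reaches 6 state pairs: (0, q0), (2, q0), (4, q3), (1, q0), (0, q2), (4, q2).
M accepts in {0, 1, 2, 3} and N accepts in {q0, q2}. The reachable pairs whose M-component is accepting are (0, q0), (2, q0), (1, q0), (0, q2); in each of them the N-component is accepting too, so the product for L(M) \ L(N) (M-component accepting, N-component rejecting) has no reachable accepting pair and the difference is empty.
Hence every string in L(M) is also in L(N).

Yes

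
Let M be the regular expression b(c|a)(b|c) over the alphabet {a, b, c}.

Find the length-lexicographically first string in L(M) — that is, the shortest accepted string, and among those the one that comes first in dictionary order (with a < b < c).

By inspection of the expression, no string of length less than 3 matches, and bab is the lexicographically first match of length 3.

bab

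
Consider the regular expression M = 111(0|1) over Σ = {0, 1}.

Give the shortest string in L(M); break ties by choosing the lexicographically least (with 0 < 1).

By inspection of the expression, no string of length less than 4 matches, and 1110 is the lexicographically first match of length 4.

1110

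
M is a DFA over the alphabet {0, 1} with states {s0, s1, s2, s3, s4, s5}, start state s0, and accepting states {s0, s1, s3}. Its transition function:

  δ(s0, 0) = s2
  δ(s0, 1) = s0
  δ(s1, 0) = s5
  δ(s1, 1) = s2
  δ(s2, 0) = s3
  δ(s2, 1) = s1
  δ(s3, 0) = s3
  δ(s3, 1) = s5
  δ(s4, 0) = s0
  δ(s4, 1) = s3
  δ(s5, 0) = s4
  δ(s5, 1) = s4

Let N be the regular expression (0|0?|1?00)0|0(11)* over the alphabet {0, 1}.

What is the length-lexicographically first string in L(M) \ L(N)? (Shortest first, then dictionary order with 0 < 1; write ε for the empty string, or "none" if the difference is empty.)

The empty string ε is accepted by M but not by N.
Since ε is the unique shortest string, it is the required witness.

ε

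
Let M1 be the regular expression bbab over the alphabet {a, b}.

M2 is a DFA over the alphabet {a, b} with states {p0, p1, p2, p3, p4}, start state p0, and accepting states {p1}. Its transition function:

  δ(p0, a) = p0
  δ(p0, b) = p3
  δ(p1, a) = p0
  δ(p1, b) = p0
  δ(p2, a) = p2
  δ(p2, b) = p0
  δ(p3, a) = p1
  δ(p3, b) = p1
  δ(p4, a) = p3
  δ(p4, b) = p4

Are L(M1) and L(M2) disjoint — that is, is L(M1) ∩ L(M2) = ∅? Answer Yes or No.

Converting the expression M1 to a DFA (subset construction, then merging equivalent states) gives the minimal DFA with states {r0, r1, r2, r3, r4, r5}, start state r0, accepting states {r5} and transitions r0: a→r1, b→r2; r1: a→r1, b→r1; r2: a→r1, b→r3; r3: a→r4, b→r1; r4: a→r1, b→r5; r5: a→r1, b→r1.
Exploring the product automaton M1 × M2 from the start pair (r0, p0), following both machines on each input symbol, reaches 8 state pairs: (r0, p0), (r1, p0), (r2, p3), (r1, p3), (r1, p1), (r3, p1), (r4, p0), (r5, p3).
M1 accepts in {r5} and M2 accepts in {p1}; no reachable pair has both components accepting, so no string drives both machines to acceptance simultaneously and L(M1) ∩ L(M2) = ∅.
So no string is accepted by both, and the intersection is empty.

Yes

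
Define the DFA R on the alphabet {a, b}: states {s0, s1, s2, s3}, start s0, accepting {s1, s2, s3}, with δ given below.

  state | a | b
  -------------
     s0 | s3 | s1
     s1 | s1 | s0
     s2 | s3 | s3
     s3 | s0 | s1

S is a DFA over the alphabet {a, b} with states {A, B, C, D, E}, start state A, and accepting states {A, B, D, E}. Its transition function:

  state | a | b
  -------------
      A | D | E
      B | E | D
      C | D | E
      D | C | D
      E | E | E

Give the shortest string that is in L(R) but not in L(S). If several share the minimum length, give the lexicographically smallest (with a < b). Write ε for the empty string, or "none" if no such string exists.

The string aba is accepted by R but not by S.
No shorter string lies in the difference, and aba is the lexicographically first length-3 string in L(R) \ L(S).

aba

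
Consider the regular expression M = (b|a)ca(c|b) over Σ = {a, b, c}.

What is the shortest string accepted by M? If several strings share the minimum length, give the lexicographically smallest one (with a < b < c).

acab

By inspection of the expression, no string of length less than 4 matches, and acab is the lexicographically first match of length 4.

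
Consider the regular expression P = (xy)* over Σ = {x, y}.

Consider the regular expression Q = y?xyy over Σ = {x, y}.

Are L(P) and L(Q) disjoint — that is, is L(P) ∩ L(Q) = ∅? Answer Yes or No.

Yes

Converting the expression P to a DFA (subset construction, then merging equivalent states) gives the minimal DFA with states {p0, p1, p2}, start state p0, accepting states {p0} and transitions p0: x→p1, y→p2; p1: x→p2, y→p0; p2: x→p2, y→p2.
Converting the expression Q to a DFA (subset construction, then merging equivalent states) gives the minimal DFA with states {q0, q1, q2, q3, q4, q5}, start state q0, accepting states {q5} and transitions q0: x→q1, y→q2; q1: x→q3, y→q4; q2: x→q1, y→q3; q3: x→q3, y→q3; q4: x→q3, y→q5; q5: x→q3, y→q3.
Exploring the product automaton P × Q from the start pair (p0, q0), following both machines on each input symbol, reaches 10 state pairs: (p0, q0), (p1, q1), (p2, q2), (p2, q3), (p0, q4), (p2, q1), (p1, q3), (p2, q5), (p2, q4), (p0, q3).
P accepts in {p0} and Q accepts in {q5}; no reachable pair has both components accepting, so no string drives both machines to acceptance simultaneously and L(P) ∩ L(Q) = ∅.
So no string is accepted by both, and the intersection is empty.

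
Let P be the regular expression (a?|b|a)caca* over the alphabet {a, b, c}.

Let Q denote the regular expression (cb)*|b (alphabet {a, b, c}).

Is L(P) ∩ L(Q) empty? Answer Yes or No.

Yes

Converting the expression P to a DFA (subset construction, then merging equivalent states) gives the minimal DFA with states {p0, p1, p2, p3, p4, p5}, start state p0, accepting states {p5} and transitions p0: a→p1, b→p1, c→p2; p1: a→p3, b→p3, c→p2; p2: a→p4, b→p3, c→p3; p3: a→p3, b→p3, c→p3; p4: a→p3, b→p3, c→p5; p5: a→p5, b→p3, c→p3.
Converting the expression Q to a DFA (subset construction, then merging equivalent states) gives the minimal DFA with states {q0, q1, q2, q3, q4}, start state q0, accepting states {q0, q2, q4} and transitions q0: a→q1, b→q2, c→q3; q1: a→q1, b→q1, c→q1; q2: a→q1, b→q1, c→q1; q3: a→q1, b→q4, c→q1; q4: a→q1, b→q1, c→q3.
Exploring the product automaton P × Q from the start pair (p0, q0), following both machines on each input symbol, reaches 10 state pairs: (p0, q0), (p1, q1), (p1, q2), (p2, q3), (p3, q1), (p2, q1), (p4, q1), (p3, q4), (p5, q1), (p3, q3).
P accepts in {p5} and Q accepts in {q0, q2, q4}; no reachable pair has both components accepting, so no string drives both machines to acceptance simultaneously and L(P) ∩ L(Q) = ∅.
So no string is accepted by both, and the intersection is empty.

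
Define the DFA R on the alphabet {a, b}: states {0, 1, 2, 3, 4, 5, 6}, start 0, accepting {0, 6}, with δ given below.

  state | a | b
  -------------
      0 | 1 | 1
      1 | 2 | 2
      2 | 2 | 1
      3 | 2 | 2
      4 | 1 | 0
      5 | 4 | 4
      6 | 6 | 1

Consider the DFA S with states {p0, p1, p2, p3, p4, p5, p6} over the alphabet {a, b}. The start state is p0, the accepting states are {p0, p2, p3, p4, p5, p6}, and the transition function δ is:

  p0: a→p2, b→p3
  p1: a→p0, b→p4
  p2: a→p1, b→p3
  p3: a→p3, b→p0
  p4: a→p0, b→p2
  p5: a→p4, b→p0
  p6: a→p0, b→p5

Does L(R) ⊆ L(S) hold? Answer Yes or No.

Exploring the product automaton R × S from the start pair (0, p0), following both machines on each input symbol, reaches 9 state pairs: (0, p0), (1, p2), (1, p3), (2, p1), (2, p3), (2, p0), (1, p4), (1, p0), (2, p2).
R accepts in {0, 6} and S accepts in {p0, p2, p3, p4, p5, p6}. The reachable pairs whose R-component is accepting are (0, p0); in each of them the S-component is accepting too, so the product for L(R) \ L(S) (R-component accepting, S-component rejecting) has no reachable accepting pair and the difference is empty.
Hence every string in L(R) is also in L(S).

Yes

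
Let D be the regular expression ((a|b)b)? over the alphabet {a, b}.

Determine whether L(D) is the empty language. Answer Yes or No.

No

The empty string ε matches the expression, so it belongs to L(D).
Since L(D) contains at least one string, it is not empty.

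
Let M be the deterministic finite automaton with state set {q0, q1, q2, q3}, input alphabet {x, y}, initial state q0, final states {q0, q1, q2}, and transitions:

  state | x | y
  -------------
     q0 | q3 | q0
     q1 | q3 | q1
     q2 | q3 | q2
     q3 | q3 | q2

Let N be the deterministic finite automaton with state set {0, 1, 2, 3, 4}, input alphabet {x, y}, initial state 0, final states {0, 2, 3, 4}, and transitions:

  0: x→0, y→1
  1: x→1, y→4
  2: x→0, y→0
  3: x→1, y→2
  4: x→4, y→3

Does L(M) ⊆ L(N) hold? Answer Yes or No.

No

The string y is in L(M) but not in L(N).
So L(M) ⊄ L(N).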